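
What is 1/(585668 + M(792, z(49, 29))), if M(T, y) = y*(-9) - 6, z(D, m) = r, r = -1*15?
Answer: 1/585797 ≈ 1.7071e-6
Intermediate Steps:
r = -15
z(D, m) = -15
M(T, y) = -6 - 9*y (M(T, y) = -9*y - 6 = -6 - 9*y)
1/(585668 + M(792, z(49, 29))) = 1/(585668 + (-6 - 9*(-15))) = 1/(585668 + (-6 + 135)) = 1/(585668 + 129) = 1/585797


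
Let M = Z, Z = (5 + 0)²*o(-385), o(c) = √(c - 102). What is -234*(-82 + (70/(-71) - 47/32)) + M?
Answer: 22450077/1136 + 25*I*√487 ≈ 19762.0 + 551.7*I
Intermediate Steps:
o(c) = √(-102 + c)
Z = 25*I*√487 (Z = (5 + 0)²*√(-102 - 385) = 5²*√(-487) = 25*(I*√487) = 25*I*√487 ≈ 551.7*I)
M = 25*I*√487 ≈ 551.7*I
-234*(-82 + (70/(-71) - 47/32)) + M = -234*(-82 + (70/(-71) - 47/32)) + 25*I*√487 = -234*(-82 + (70*(-1/71) - 47*1/32)) + 25*I*√487 = -234*(-82 + (-70/71 - 47/32)) + 25*I*√487 = -234*(-82 - 5577/2272) + 25*I*√487 = -234*(-191881/2272) + 25*I*√487 = 22450077/1136 + 25*I*√487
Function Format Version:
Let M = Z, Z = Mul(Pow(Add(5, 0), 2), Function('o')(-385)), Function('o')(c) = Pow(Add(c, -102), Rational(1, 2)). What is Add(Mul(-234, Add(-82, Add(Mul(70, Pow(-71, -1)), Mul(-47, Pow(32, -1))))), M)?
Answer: Add(Rational(22450077, 1136), Mul(25, I, Pow(487, Rational(1, 2)))) ≈ Add(19762., Mul(551.70, I))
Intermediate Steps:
Function('o')(c) = Pow(Add(-102, c), Rational(1, 2))
Z = Mul(25, I, Pow(487, Rational(1, 2))) (Z = Mul(Pow(Add(5, 0), 2), Pow(Add(-102, -385), Rational(1, 2))) = Mul(Pow(5, 2), Pow(-487, Rational(1, 2))) = Mul(25, Mul(I, Pow(487, Rational(1, 2)))) = Mul(25, I, Pow(487, Rational(1, 2))) ≈ Mul(551.70, I))
M = Mul(25, I, Pow(487, Rational(1, 2))) ≈ Mul(551.70, I)
Add(Mul(-234, Add(-82, Add(Mul(70, Pow(-71, -1)), Mul(-47, Pow(32, -1))))), M) = Add(Mul(-234, Add(-82, Add(Mul(70, Pow(-71, -1)), Mul(-47, Pow(32, -1))))), Mul(25, I, Pow(487, Rational(1, 2)))) = Add(Mul(-234, Add(-82, Add(Mul(70, Rational(-1, 71)), Mul(-47, Rational(1, 32))))), Mul(25, I, Pow(487, Rational(1, 2)))) = Add(Mul(-234, Add(-82, Add(Rational(-70, 71), Rational(-47, 32)))), Mul(25, I, Pow(487, Rational(1, 2)))) = Add(Mul(-234, Add(-82, Rational(-5577, 2272))), Mul(25, I, Pow(487, Rational(1, 2)))) = Add(Mul(-234, Rational(-191881, 2272)), Mul(25, I, Pow(487, Rational(1, 2)))) = Add(Rational(22450077, 1136), Mul(25, I, Pow(487, Rational(1, 2))))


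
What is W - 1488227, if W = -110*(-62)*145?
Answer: -499327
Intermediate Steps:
W = 988900 (W = 6820*145 = 988900)
W - 1488227 = 988900 - 1488227 = -499327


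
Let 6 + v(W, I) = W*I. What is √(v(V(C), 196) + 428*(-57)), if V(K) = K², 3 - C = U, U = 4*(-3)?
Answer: 7*√402 ≈ 140.35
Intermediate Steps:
U = -12
C = 15 (C = 3 - 1*(-12) = 3 + 12 = 15)
v(W, I) = -6 + I*W (v(W, I) = -6 + W*I = -6 + I*W)
√(v(V(C), 196) + 428*(-57)) = √((-6 + 196*15²) + 428*(-57)) = √((-6 + 196*225) - 24396) = √((-6 + 44100) - 24396) = √(44094 - 24396) = √19698 = 7*√402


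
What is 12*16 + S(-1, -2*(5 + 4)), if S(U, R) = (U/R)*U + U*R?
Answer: 3779/18 ≈ 209.94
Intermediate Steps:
S(U, R) = R*U + U²/R (S(U, R) = U²/R + R*U = R*U + U²/R)
12*16 + S(-1, -2*(5 + 4)) = 12*16 - (-1 + (-2*(5 + 4))²)/((-2*(5 + 4))) = 192 - (-1 + (-2*9)²)/((-2*9)) = 192 - 1*(-1 + (-18)²)/(-18) = 192 - 1*(-1/18)*(-1 + 324) = 192 - 1*(-1/18)*323 = 192 + 323/18 = 3779/18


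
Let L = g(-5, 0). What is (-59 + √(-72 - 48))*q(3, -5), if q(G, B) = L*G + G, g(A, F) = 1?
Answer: -354 + 12*I*√30 ≈ -354.0 + 65.727*I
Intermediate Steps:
L = 1
q(G, B) = 2*G (q(G, B) = 1*G + G = G + G = 2*G)
(-59 + √(-72 - 48))*q(3, -5) = (-59 + √(-72 - 48))*(2*3) = (-59 + √(-120))*6 = (-59 + 2*I*√30)*6 = -354 + 12*I*√30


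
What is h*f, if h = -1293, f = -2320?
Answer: 2999760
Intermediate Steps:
h*f = -1293*(-2320) = 2999760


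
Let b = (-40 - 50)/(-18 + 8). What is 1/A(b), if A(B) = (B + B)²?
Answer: 1/324 ≈ 0.0030864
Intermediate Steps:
b = 9 (b = -90/(-10) = -90*(-⅒) = 9)
A(B) = 4*B² (A(B) = (2*B)² = 4*B²)
1/A(b) = 1/(4*9²) = 1/(4*81) = 1/324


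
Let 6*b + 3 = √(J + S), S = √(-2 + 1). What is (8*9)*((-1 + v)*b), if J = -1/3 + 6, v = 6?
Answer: -180 + 20*√(51 + 9*I) ≈ -36.621 + 12.554*I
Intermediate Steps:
S = I (S = √(-1) = I ≈ 1.0*I)
J = 17/3 (J = -1*⅓ + 6 = -⅓ + 6 = 17/3 ≈ 5.6667)
b = -½ + √(17/3 + I)/6 ≈ -0.10172 + 0.034873*I
(8*9)*((-1 + v)*b) = (8*9)*((-1 + 6)*(-½ + √(51 + 9*I)/18)) = 72*(5*(-½ + √(51 + 9*I)/18)) = 72*(-5/2 + 5*√(51 + 9*I)/18) = -180 + 20*√(51 + 9*I)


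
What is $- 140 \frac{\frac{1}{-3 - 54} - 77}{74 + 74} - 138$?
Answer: $- \frac{137392}{2109} \approx -65.146$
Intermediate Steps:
$- 140 \frac{\frac{1}{-3 - 54} - 77}{74 + 74} - 138 = - 140 \frac{\frac{1}{-57} - 77}{148} - 138 = - 140 \left(- \frac{1}{57} - 77\right) \frac{1}{148} - 138 = - 140 \left(\left(- \frac{4390}{57}\right) \frac{1}{148}\right) - 138 = \left(-140\right) \left(- \frac{2195}{4218}\right) - 138 = \frac{153650}{2109} - 138 = - \frac{137392}{2109}$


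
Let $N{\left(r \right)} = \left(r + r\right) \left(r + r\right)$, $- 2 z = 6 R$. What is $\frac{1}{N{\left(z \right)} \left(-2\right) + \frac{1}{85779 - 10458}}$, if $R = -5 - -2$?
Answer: $- \frac{75321}{48808007} \approx -0.0015432$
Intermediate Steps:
$R = -3$ ($R = -5 + 2 = -3$)
$z = 9$ ($z = - \frac{6 \left(-3\right)}{2} = \left(- \frac{1}{2}\right) \left(-18\right) = 9$)
$N{\left(r \right)} = 4 r^{2}$ ($N{\left(r \right)} = 2 r 2 r = 4 r^{2}$)
$\frac{1}{N{\left(z \right)} \left(-2\right) + \frac{1}{85779 - 10458}} = \frac{1}{4 \cdot 9^{2} \left(-2\right) + \frac{1}{85779 - 10458}} = \frac{1}{4 \cdot 81 \left(-2\right) + \frac{1}{75321}} = \frac{1}{324 \left(-2\right) + \frac{1}{75321}} = \frac{1}{-648 + \frac{1}{75321}} = \frac{1}{- \frac{48808007}{75321}} = - \frac{75321}{48808007}$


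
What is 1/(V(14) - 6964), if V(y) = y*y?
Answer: -1/6768 ≈ -0.00014775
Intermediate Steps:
V(y) = y²
1/(V(14) - 6964) = 1/(14² - 6964) = 1/(196 - 6964) = 1/(-6768) = -1/6768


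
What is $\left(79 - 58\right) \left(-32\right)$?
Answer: $-672$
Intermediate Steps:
$\left(79 - 58\right) \left(-32\right) = 21 \left(-32\right) = -672$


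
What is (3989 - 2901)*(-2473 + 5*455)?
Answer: -215424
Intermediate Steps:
(3989 - 2901)*(-2473 + 5*455) = 1088*(-2473 + 2275) = 1088*(-198) = -215424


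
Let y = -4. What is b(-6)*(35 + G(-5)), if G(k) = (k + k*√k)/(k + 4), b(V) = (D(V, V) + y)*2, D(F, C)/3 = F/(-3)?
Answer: 160 + 20*I*√5 ≈ 160.0 + 44.721*I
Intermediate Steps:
D(F, C) = -F (D(F, C) = 3*(F/(-3)) = 3*(F*(-⅓)) = 3*(-F/3) = -F)
b(V) = -8 - 2*V (b(V) = (-V - 4)*2 = (-4 - V)*2 = -8 - 2*V)
G(k) = (k + k^(3/2))/(4 + k)
b(-6)*(35 + G(-5)) = (-8 - 2*(-6))*(35 + (-5 + (-5)^(3/2))/(4 - 5)) = (-8 + 12)*(35 + (-5 - 5*I*√5)/(-1)) = 4*(35 - (-5 - 5*I*√5)) = 4*(35 + (5 + 5*I*√5)) = 4*(40 + 5*I*√5) = 160 + 20*I*√5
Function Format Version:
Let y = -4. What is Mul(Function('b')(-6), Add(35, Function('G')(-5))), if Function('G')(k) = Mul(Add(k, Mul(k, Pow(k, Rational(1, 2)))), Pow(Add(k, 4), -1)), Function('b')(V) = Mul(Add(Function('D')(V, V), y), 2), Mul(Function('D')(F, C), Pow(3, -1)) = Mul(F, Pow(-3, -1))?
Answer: Add(160, Mul(20, I, Pow(5, Rational(1, 2)))) ≈ Add(160.00, Mul(44.721, I))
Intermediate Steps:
Function('D')(F, C) = Mul(-1, F) (Function('D')(F, C) = Mul(3, Mul(F, Pow(-3, -1))) = Mul(3, Mul(F, Rational(-1, 3))) = Mul(3, Mul(Rational(-1, 3), F)) = Mul(-1, F))
Function('b')(V) = Add(-8, Mul(-2, V)) (Function('b')(V) = Mul(Add(Mul(-1, V), -4), 2) = Mul(Add(-4, Mul(-1, V)), 2) = Add(-8, Mul(-2, V)))
Function('G')(k) = Mul(Pow(Add(4, k), -1), Add(k, Pow(k, Rational(3, 2)))) (Function('G')(k) = Mul(Add(k, Pow(k, Rational(3, 2))), Pow(Add(4, k), -1)) = Mul(Pow(Add(4, k), -1), Add(k, Pow(k, Rational(3, 2)))))
Mul(Function('b')(-6), Add(35, Function('G')(-5))) = Mul(Add(-8, Mul(-2, -6)), Add(35, Mul(Pow(Add(4, -5), -1), Add(-5, Pow(-5, Rational(3, 2)))))) = Mul(Add(-8, 12), Add(35, Mul(Pow(-1, -1), Add(-5, Mul(-5, I, Pow(5, Rational(1, 2))))))) = Mul(4, Add(35, Mul(-1, Add(-5, Mul(-5, I, Pow(5, Rational(1, 2))))))) = Mul(4, Add(35, Add(5, Mul(5, I, Pow(5, Rational(1, 2)))))) = Mul(4, Add(40, Mul(5, I, Pow(5, Rational(1, 2))))) = Add(160, Mul(20, I, Pow(5, Rational(1, 2))))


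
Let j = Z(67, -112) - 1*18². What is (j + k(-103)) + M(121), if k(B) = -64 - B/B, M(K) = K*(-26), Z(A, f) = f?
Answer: -3647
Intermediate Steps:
j = -436 (j = -112 - 1*18² = -112 - 1*324 = -112 - 324 = -436)
M(K) = -26*K
k(B) = -65 (k(B) = -64 - 1*1 = -64 - 1 = -65)
(j + k(-103)) + M(121) = (-436 - 65) - 26*121 = -501 - 3146 = -3647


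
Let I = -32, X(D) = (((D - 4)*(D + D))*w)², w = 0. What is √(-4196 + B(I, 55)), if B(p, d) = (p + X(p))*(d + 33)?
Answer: 2*I*√1753 ≈ 83.738*I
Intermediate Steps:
X(D) = 0 (X(D) = (((D - 4)*(D + D))*0)² = (((-4 + D)*(2*D))*0)² = ((2*D*(-4 + D))*0)² = 0² = 0)
B(p, d) = p*(33 + d) (B(p, d) = (p + 0)*(d + 33) = p*(33 + d))
√(-4196 + B(I, 55)) = √(-4196 - 32*(33 + 55)) = √(-4196 - 32*88) = √(-4196 - 2816) = √(-7012) = 2*I*√1753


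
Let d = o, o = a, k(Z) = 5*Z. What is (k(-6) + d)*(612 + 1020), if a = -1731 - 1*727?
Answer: -4060416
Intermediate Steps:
a = -2458 (a = -1731 - 727 = -2458)
o = -2458
d = -2458
(k(-6) + d)*(612 + 1020) = (5*(-6) - 2458)*(612 + 1020) = (-30 - 2458)*1632 = -2488*1632 = -4060416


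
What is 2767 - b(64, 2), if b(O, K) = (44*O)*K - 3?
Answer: -2862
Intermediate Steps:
b(O, K) = -3 + 44*K*O (b(O, K) = 44*K*O - 3 = -3 + 44*K*O)
2767 - b(64, 2) = 2767 - (-3 + 44*2*64) = 2767 - (-3 + 5632) = 2767 - 1*5629 = 2767 - 5629 = -2862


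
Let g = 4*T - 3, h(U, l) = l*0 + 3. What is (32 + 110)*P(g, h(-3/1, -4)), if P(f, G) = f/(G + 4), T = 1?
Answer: 142/7 ≈ 20.286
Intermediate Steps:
h(U, l) = 3 (h(U, l) = 0 + 3 = 3)
g = 1 (g = 4*1 - 3 = 4 - 3 = 1)
P(f, G) = f/(4 + G)
(32 + 110)*P(g, h(-3/1, -4)) = (32 + 110)*(1/(4 + 3)) = 142*(1/7) = 142/7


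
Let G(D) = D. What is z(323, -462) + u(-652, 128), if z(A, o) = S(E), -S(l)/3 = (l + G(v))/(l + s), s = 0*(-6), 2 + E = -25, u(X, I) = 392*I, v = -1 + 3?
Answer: 451559/9 ≈ 50173.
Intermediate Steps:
v = 2
E = -27 (E = -2 - 25 = -27)
s = 0
S(l) = -3*(2 + l)/l (S(l) = -3*(l + 2)/(l + 0) = -3*(2 + l)/l)
z(A, o) = -25/9 (z(A, o) = -3 - 6/(-27) = -3 - 6*(-1/27) = -3 + 2/9 = -25/9)
z(323, -462) + u(-652, 128) = -25/9 + 392*128 = -25/9 + 50176 = 451559/9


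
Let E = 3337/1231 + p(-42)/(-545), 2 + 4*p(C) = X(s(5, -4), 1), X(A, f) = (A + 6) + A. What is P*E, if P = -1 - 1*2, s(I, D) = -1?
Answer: -10908297/1341790 ≈ -8.1297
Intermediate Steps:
X(A, f) = 6 + 2*A (X(A, f) = (6 + A) + A = 6 + 2*A)
p(C) = ½ (p(C) = -½ + (6 + 2*(-1))/4 = -½ + (6 - 2)/4 = -½ + (¼)*4 = -½ + 1 = ½)
P = -3 (P = -1 - 2 = -3)
E = 3636099/1341790 (E = 3337/1231 + (½)/(-545) = 3337*(1/1231) + (½)*(-1/545) = 3337/1231 - 1/1090 = 3636099/1341790 ≈ 2.7099)
P*E = -3*3636099/1341790 = -10908297/1341790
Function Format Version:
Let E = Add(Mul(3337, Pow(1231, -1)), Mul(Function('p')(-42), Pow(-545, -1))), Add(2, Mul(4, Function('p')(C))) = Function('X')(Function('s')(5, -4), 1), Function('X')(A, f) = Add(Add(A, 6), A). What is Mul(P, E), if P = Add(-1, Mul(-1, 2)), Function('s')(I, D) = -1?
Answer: Rational(-10908297, 1341790) ≈ -8.1297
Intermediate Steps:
Function('X')(A, f) = Add(6, Mul(2, A)) (Function('X')(A, f) = Add(Add(6, A), A) = Add(6, Mul(2, A)))
Function('p')(C) = Rational(1, 2) (Function('p')(C) = Add(Rational(-1, 2), Mul(Rational(1, 4), Add(6, Mul(2, -1)))) = Add(Rational(-1, 2), Mul(Rational(1, 4), Add(6, -2))) = Add(Rational(-1, 2), Mul(Rational(1, 4), 4)) = Add(Rational(-1, 2), 1) = Rational(1, 2))
P = -3 (P = Add(-1, -2) = -3)
E = Rational(3636099, 1341790) (E = Add(Mul(3337, Pow(1231, -1)), Mul(Rational(1, 2), Pow(-545, -1))) = Add(Mul(3337, Rational(1, 1231)), Mul(Rational(1, 2), Rational(-1, 545))) = Add(Rational(3337, 1231), Rational(-1, 1090)) = Rational(3636099, 1341790) ≈ 2.7099)
Mul(P, E) = Mul(-3, Rational(3636099, 1341790)) = Rational(-10908297, 1341790)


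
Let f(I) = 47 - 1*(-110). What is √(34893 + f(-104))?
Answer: 5*√1402 ≈ 187.22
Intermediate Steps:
f(I) = 157 (f(I) = 47 + 110 = 157)
√(34893 + f(-104)) = √(34893 + 157) = √35050 = 5*√1402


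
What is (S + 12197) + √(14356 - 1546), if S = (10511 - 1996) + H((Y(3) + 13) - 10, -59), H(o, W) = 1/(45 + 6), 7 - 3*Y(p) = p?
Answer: 1056313/51 + √12810 ≈ 20825.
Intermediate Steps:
Y(p) = 7/3 - p/3
H(o, W) = 1/51
S = 434266/51 (S = (10511 - 1996) + 1/51 = 8515 + 1/51 = 434266/51 ≈ 8515.0)
(S + 12197) + √(14356 - 1546) = (434266/51 + 12197) + √(14356 - 1546) = 1056313/51 + √12810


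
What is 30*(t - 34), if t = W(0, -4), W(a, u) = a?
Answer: -1020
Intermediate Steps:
t = 0
30*(t - 34) = 30*(0 - 34) = 30*(-34) = -1020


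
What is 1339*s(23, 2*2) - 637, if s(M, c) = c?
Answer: 4719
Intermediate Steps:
1339*s(23, 2*2) - 637 = 1339*(2*2) - 637 = 1339*4 - 637 = 5356 - 637 = 4719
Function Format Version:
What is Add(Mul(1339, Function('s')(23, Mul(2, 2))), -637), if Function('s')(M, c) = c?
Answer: 4719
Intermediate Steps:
Add(Mul(1339, Function('s')(23, Mul(2, 2))), -637) = Add(Mul(1339, Mul(2, 2)), -637) = Add(Mul(1339, 4), -637) = Add(5356, -637) = 4719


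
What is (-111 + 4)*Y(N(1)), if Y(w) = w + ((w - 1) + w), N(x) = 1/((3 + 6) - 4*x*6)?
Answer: 642/5 ≈ 128.40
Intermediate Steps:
N(x) = 1/(9 - 24*x)
Y(w) = -1 + 3*w (Y(w) = w + ((-1 + w) + w) = w + (-1 + 2*w) = -1 + 3*w)
(-111 + 4)*Y(N(1)) = (-111 + 4)*(-1 + 3*(-1/(-9 + 24*1))) = -107*(-1 + 3*(-1/(-9 + 24))) = -107*(-1 + 3*(-1/15)) = -107*(-1 - ⅕) = -107*(-6/5) = 642/5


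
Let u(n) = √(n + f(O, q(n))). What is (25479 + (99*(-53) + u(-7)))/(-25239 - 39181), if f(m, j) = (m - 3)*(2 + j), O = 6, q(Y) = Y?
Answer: -5058/16105 - I*√22/64420 ≈ -0.31406 - 7.281e-5*I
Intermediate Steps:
f(m, j) = (-3 + m)*(2 + j)
u(n) = √(6 + 4*n) (u(n) = √(n + (-6 - 3*n + 2*6 + n*6)) = √(n + (-6 - 3*n + 12 + 6*n)) = √(n + (6 + 3*n)) = √(6 + 4*n))
(25479 + (99*(-53) + u(-7)))/(-25239 - 39181) = (25479 + (99*(-53) + √(6 + 4*(-7))))/(-25239 - 39181) = (25479 + (-5247 + √(6 - 28)))/(-64420) = (25479 + (-5247 + √(-22)))*(-1/64420) = (25479 + (-5247 + I*√22))*(-1/64420) = (20232 + I*√22)*(-1/64420) = -5058/16105 - I*√22/64420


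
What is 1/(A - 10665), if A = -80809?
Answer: -1/91474 ≈ -1.0932e-5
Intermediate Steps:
1/(A - 10665) = 1/(-80809 - 10665) = 1/(-91474) = -1/91474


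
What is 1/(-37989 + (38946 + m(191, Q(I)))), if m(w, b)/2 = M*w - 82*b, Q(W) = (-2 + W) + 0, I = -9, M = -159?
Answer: -1/57977 ≈ -1.7248e-5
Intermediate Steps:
Q(W) = -2 + W
m(w, b) = -318*w - 164*b (m(w, b) = 2*(-159*w - 82*b) = -318*w - 164*b)
1/(-37989 + (38946 + m(191, Q(I)))) = 1/(-37989 + (38946 + (-318*191 - 164*(-2 - 9)))) = 1/(-37989 + (38946 + (-60738 - 164*(-11)))) = 1/(-37989 + (38946 + (-60738 + 1804))) = 1/(-37989 + (38946 - 58934)) = 1/(-37989 - 19988) = 1/(-57977) = -1/57977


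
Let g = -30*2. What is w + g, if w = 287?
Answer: 227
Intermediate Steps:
g = -60
w + g = 287 - 60 = 227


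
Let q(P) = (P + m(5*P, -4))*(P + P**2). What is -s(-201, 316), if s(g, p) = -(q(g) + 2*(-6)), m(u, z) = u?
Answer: -48481212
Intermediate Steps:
q(P) = 6*P*(P + P**2) (q(P) = (P + 5*P)*(P + P**2) = (6*P)*(P + P**2) = 6*P*(P + P**2))
s(g, p) = 12 - 6*g**2*(1 + g) (s(g, p) = -(6*g**2*(1 + g) + 2*(-6)) = -(6*g**2*(1 + g) - 12) = -(-12 + 6*g**2*(1 + g)) = 12 - 6*g**2*(1 + g))
-s(-201, 316) = -(12 - 6*(-201)**2*(1 - 201)) = -(12 - 6*40401*(-200)) = -(12 + 48481200) = -1*48481212 = -48481212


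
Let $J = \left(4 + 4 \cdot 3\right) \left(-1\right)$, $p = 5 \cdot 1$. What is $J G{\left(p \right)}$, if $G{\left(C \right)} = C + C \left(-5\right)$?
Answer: $320$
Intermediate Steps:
$p = 5$
$J = -16$ ($J = \left(4 + 12\right) \left(-1\right) = 16 \left(-1\right) = -16$)
$G{\left(C \right)} = - 4 C$ ($G{\left(C \right)} = C - 5 C = - 4 C$)
$J G{\left(p \right)} = - 16 \left(\left(-4\right) 5\right) = \left(-16\right) \left(-20\right) = 320$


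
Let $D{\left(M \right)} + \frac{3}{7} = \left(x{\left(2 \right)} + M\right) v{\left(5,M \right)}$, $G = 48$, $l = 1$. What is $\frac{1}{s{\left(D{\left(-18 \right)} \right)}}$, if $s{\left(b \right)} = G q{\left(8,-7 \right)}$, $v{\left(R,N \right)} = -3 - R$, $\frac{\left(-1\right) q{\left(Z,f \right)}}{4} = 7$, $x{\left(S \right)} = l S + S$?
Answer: $- \frac{1}{1344} \approx -0.00074405$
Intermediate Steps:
$x{\left(S \right)} = 2 S$ ($x{\left(S \right)} = 1 S + S = S + S = 2 S$)
$q{\left(Z,f \right)} = -28$ ($q{\left(Z,f \right)} = \left(-4\right) 7 = -28$)
$D{\left(M \right)} = - \frac{227}{7} - 8 M$ ($D{\left(M \right)} = - \frac{3}{7} + \left(2 \cdot 2 + M\right) \left(-3 - 5\right) = - \frac{3}{7} + \left(4 + M\right) \left(-3 - 5\right) = - \frac{3}{7} + \left(4 + M\right) \left(-8\right) = - \frac{3}{7} - \left(32 + 8 M\right) = - \frac{227}{7} - 8 M$)
$s{\left(b \right)} = -1344$ ($s{\left(b \right)} = 48 \left(-28\right) = -1344$)
$\frac{1}{s{\left(D{\left(-18 \right)} \right)}} = \frac{1}{-1344} = - \frac{1}{1344}$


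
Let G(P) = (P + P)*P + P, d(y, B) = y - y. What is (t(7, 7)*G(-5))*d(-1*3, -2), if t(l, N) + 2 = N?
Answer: 0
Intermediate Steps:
t(l, N) = -2 + N
d(y, B) = 0
G(P) = P + 2*P² (G(P) = (2*P)*P + P = 2*P² + P = P + 2*P²)
(t(7, 7)*G(-5))*d(-1*3, -2) = ((-2 + 7)*(-5*(1 + 2*(-5))))*0 = (5*(-5*(1 - 10)))*0 = (5*(-5*(-9)))*0 = (5*45)*0 = 225*0 = 0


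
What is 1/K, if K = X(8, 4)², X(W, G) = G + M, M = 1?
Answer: 1/25 ≈ 0.040000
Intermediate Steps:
X(W, G) = 1 + G (X(W, G) = G + 1 = 1 + G)
K = 25 (K = (1 + 4)² = 5² = 25)
1/K = 1/25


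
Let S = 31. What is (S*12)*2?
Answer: 744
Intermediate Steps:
(S*12)*2 = (31*12)*2 = 372*2 = 744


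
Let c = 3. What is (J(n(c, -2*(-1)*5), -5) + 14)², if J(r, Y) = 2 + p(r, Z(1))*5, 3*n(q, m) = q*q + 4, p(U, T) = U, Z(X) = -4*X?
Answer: 12769/9 ≈ 1418.8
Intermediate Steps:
n(q, m) = 4/3 + q²/3 (n(q, m) = (q*q + 4)/3 = (q² + 4)/3 = (4 + q²)/3 = 4/3 + q²/3)
J(r, Y) = 2 + 5*r (J(r, Y) = 2 + r*5 = 2 + 5*r)
(J(n(c, -2*(-1)*5), -5) + 14)² = ((2 + 5*(4/3 + (⅓)*3²)) + 14)² = ((2 + 5*(4/3 + (⅓)*9)) + 14)² = ((2 + 5*(4/3 + 3)) + 14)² = ((2 + 5*(13/3)) + 14)² = ((2 + 65/3) + 14)² = (71/3 + 14)² = (113/3)² = 12769/9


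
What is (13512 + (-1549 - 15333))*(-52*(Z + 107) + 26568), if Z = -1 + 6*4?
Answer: -66752960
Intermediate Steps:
Z = 23 (Z = -1 + 24 = 23)
(13512 + (-1549 - 15333))*(-52*(Z + 107) + 26568) = (13512 + (-1549 - 15333))*(-52*(23 + 107) + 26568) = (13512 - 16882)*(-52*130 + 26568) = -3370*(-6760 + 26568) = -3370*19808 = -66752960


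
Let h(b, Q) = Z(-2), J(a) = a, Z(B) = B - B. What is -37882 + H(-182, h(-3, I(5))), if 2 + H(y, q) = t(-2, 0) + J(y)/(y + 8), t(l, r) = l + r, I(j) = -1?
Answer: -3295991/87 ≈ -37885.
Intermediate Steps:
Z(B) = 0
h(b, Q) = 0
H(y, q) = -4 + y/(8 + y) (H(y, q) = -2 + ((-2 + 0) + y/(y + 8)) = -2 + (-2 + y/(8 + y)) = -4 + y/(8 + y))
-37882 + H(-182, h(-3, I(5))) = -37882 + (-32 - 3*(-182))/(8 - 182) = -37882 + (-32 + 546)/(-174) = -37882 - 1/174*514 = -37882 - 257/87 = -3295991/87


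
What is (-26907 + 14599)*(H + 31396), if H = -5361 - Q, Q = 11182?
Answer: -182810724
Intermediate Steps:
H = -16543 (H = -5361 - 1*11182 = -5361 - 11182 = -16543)
(-26907 + 14599)*(H + 31396) = (-26907 + 14599)*(-16543 + 31396) = -12308*14853 = -182810724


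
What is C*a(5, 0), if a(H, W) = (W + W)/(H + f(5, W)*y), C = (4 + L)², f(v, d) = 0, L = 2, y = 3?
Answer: 0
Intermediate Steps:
C = 36 (C = (4 + 2)² = 6² = 36)
a(H, W) = 2*W/H (a(H, W) = (W + W)/(H + 0*3) = (2*W)/(H + 0) = (2*W)/H = 2*W/H)
C*a(5, 0) = 36*(2*0/5) = 36*(2*0*(⅕)) = 36*0 = 0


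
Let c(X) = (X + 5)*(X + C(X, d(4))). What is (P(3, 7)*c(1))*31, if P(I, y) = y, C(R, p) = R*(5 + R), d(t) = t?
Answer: 9114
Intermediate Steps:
c(X) = (5 + X)*(X + X*(5 + X)) (c(X) = (X + 5)*(X + X*(5 + X)) = (5 + X)*(X + X*(5 + X)))
(P(3, 7)*c(1))*31 = (7*(1*(30 + 1² + 11*1)))*31 = (7*(1*(30 + 1 + 11)))*31 = (7*(1*42))*31 = (7*42)*31 = 294*31 = 9114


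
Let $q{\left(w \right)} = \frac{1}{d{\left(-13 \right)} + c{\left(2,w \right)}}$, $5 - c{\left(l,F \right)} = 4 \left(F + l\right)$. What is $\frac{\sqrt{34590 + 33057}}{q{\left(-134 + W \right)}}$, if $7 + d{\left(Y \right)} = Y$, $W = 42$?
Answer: $345 \sqrt{67647} \approx 89731.0$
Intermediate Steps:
$d{\left(Y \right)} = -7 + Y$
$c{\left(l,F \right)} = 5 - 4 F - 4 l$ ($c{\left(l,F \right)} = 5 - 4 \left(F + l\right) = 5 - \left(4 F + 4 l\right) = 5 - 4 F - 4 l$)
$q{\left(w \right)} = \frac{1}{-23 - 4 w}$ ($q{\left(w \right)} = \frac{1}{\left(-7 - 13\right) - \left(3 + 4 w\right)} = \frac{1}{-20 - \left(3 + 4 w\right)} = \frac{1}{-23 - 4 w}$)
$\frac{\sqrt{34590 + 33057}}{q{\left(-134 + W \right)}} = \frac{\sqrt{34590 + 33057}}{\left(-1\right) \frac{1}{23 + 4 \left(-134 + 42\right)}} = \frac{\sqrt{67647}}{\left(-1\right) \frac{1}{23 + 4 \left(-92\right)}} = \frac{\sqrt{67647}}{\left(-1\right) \frac{1}{23 - 368}} = \frac{\sqrt{67647}}{\left(-1\right) \frac{1}{-345}} = \frac{\sqrt{67647}}{\left(-1\right) \left(- \frac{1}{345}\right)} = \sqrt{67647} \frac{1}{\frac{1}{345}} = \sqrt{67647} \cdot 345 = 345 \sqrt{67647}$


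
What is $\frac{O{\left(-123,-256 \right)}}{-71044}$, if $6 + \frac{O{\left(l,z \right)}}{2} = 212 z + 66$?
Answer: $\frac{27106}{17761} \approx 1.5262$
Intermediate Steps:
$O{\left(l,z \right)} = 120 + 424 z$ ($O{\left(l,z \right)} = -12 + 2 \left(212 z + 66\right) = -12 + 2 \left(66 + 212 z\right) = -12 + \left(132 + 424 z\right) = 120 + 424 z$)
$\frac{O{\left(-123,-256 \right)}}{-71044} = \frac{120 + 424 \left(-256\right)}{-71044} = \left(120 - 108544\right) \left(- \frac{1}{71044}\right) = \left(-108424\right) \left(- \frac{1}{71044}\right) = \frac{27106}{17761}$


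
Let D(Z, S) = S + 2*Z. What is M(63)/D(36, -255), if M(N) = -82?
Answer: 82/183 ≈ 0.44809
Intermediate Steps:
M(63)/D(36, -255) = -82/(-255 + 2*36) = -82/(-255 + 72) = -82/(-183) = -82*(-1/183) = 82/183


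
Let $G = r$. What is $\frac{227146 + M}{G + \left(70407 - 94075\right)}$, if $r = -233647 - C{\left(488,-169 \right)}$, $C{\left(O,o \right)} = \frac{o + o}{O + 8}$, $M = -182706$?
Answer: $- \frac{11021120}{63813951} \approx -0.17271$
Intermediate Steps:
$C{\left(O,o \right)} = \frac{2 o}{8 + O}$
$r = - \frac{57944287}{248}$ ($r = -233647 - 2 \left(-169\right) \frac{1}{8 + 488} = -233647 - 2 \left(-169\right) \frac{1}{496} = -233647 - - \frac{169}{248} = -233647 + \frac{169}{248} = - \frac{57944287}{248} \approx -2.3365 \cdot 10^{5}$)
$G = - \frac{57944287}{248} \approx -2.3365 \cdot 10^{5}$
$\frac{227146 + M}{G + \left(70407 - 94075\right)} = \frac{227146 - 182706}{- \frac{57944287}{248} + \left(70407 - 94075\right)} = \frac{44440}{- \frac{57944287}{248} - 23668} = \frac{44440}{- \frac{63813951}{248}} = 44440 \left(- \frac{248}{63813951}\right) = - \frac{11021120}{63813951}$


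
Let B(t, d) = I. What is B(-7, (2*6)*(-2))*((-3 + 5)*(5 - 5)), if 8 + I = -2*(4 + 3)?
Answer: 0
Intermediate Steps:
I = -22 (I = -8 - 2*(4 + 3) = -8 - 2*7 = -8 - 14 = -22)
B(t, d) = -22
B(-7, (2*6)*(-2))*((-3 + 5)*(5 - 5)) = -22*(-3 + 5)*(5 - 5) = -44*0 = -22*0 = 0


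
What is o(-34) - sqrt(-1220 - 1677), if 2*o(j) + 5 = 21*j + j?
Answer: -753/2 - I*sqrt(2897) ≈ -376.5 - 53.824*I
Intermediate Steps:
o(j) = -5/2 + 11*j (o(j) = -5/2 + (21*j + j)/2 = -5/2 + (22*j)/2 = -5/2 + 11*j)
o(-34) - sqrt(-1220 - 1677) = (-5/2 + 11*(-34)) - sqrt(-1220 - 1677) = (-5/2 - 374) - sqrt(-2897) = -753/2 - I*sqrt(2897)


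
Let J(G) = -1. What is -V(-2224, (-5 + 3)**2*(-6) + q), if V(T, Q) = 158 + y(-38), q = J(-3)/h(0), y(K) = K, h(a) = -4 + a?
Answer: -120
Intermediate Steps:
q = 1/4 (q = -1/(-4 + 0) = -1/(-4) = -1*(-1/4) = 1/4 ≈ 0.25000)
V(T, Q) = 120 (V(T, Q) = 158 - 38 = 120)
-V(-2224, (-5 + 3)**2*(-6) + q) = -1*120 = -120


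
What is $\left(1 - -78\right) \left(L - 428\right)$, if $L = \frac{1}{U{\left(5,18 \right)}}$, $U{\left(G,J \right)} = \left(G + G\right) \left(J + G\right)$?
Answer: $- \frac{7776681}{230} \approx -33812.0$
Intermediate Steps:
$U{\left(G,J \right)} = 2 G \left(G + J\right)$
$L = \frac{1}{230}$ ($L = \frac{1}{2 \cdot 5 \left(5 + 18\right)} = \frac{1}{2 \cdot 5 \cdot 23} = \frac{1}{230} \approx 0.0043478$)
$\left(1 - -78\right) \left(L - 428\right) = \left(1 - -78\right) \left(\frac{1}{230} - 428\right) = \left(1 + 78\right) \left(- \frac{98439}{230}\right) = 79 \left(- \frac{98439}{230}\right) = - \frac{7776681}{230}$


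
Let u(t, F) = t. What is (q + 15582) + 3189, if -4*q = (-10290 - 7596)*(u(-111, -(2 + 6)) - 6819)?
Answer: -30968724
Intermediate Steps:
q = -30987495 (q = -(-10290 - 7596)*(-111 - 6819)/4 = -(-8943)*(-6930)/2 = -¼*123949980 = -30987495)
(q + 15582) + 3189 = (-30987495 + 15582) + 3189 = -30971913 + 3189 = -30968724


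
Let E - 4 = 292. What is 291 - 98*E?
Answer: -28717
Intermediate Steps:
E = 296 (E = 4 + 292 = 296)
291 - 98*E = 291 - 98*296 = 291 - 29008 = -28717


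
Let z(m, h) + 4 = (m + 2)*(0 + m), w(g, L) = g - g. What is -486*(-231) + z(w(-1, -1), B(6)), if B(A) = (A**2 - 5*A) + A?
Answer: 112262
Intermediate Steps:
w(g, L) = 0
B(A) = A**2 - 4*A
z(m, h) = -4 + m*(2 + m) (z(m, h) = -4 + (m + 2)*(0 + m) = -4 + (2 + m)*m = -4 + m*(2 + m))
-486*(-231) + z(w(-1, -1), B(6)) = -486*(-231) + (-4 + 0**2 + 2*0) = 112266 + (-4 + 0 + 0) = 112266 - 4 = 112262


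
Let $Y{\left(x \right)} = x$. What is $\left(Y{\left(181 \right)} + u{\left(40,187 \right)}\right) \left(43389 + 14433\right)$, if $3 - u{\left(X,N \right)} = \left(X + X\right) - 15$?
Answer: $6880818$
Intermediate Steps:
$u{\left(X,N \right)} = 18 - 2 X$ ($u{\left(X,N \right)} = 3 - \left(\left(X + X\right) - 15\right) = 3 - \left(2 X - 15\right) = 3 - \left(-15 + 2 X\right) = 18 - 2 X$)
$\left(Y{\left(181 \right)} + u{\left(40,187 \right)}\right) \left(43389 + 14433\right) = \left(181 + \left(18 - 80\right)\right) \left(43389 + 14433\right) = \left(181 + \left(18 - 80\right)\right) 57822 = \left(181 - 62\right) 57822 = 119 \cdot 57822 = 6880818$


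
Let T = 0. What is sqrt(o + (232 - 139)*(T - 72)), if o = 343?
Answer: I*sqrt(6353) ≈ 79.706*I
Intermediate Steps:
sqrt(o + (232 - 139)*(T - 72)) = sqrt(343 + (232 - 139)*(0 - 72)) = sqrt(343 + 93*(-72)) = sqrt(343 - 6696) = sqrt(-6353) = I*sqrt(6353)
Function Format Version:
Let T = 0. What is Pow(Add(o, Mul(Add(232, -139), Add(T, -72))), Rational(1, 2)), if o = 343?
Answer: Mul(I, Pow(6353, Rational(1, 2))) ≈ Mul(79.706, I)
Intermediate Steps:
Pow(Add(o, Mul(Add(232, -139), Add(T, -72))), Rational(1, 2)) = Pow(Add(343, Mul(Add(232, -139), Add(0, -72))), Rational(1, 2)) = Pow(Add(343, Mul(93, -72)), Rational(1, 2)) = Pow(Add(343, -6696), Rational(1, 2)) = Pow(-6353, Rational(1, 2)) = Mul(I, Pow(6353, Rational(1, 2)))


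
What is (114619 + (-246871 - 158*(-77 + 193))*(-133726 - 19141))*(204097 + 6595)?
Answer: 8541514812705184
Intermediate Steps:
(114619 + (-246871 - 158*(-77 + 193))*(-133726 - 19141))*(204097 + 6595) = (114619 + (-246871 - 158*116)*(-152867))*210692 = (114619 + (-246871 - 18328)*(-152867))*210692 = (114619 - 265199*(-152867))*210692 = (114619 + 40540175533)*210692 = 40540290152*210692 = 8541514812705184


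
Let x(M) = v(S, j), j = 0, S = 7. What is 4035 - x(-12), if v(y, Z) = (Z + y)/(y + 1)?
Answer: 32273/8 ≈ 4034.1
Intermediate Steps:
v(y, Z) = (Z + y)/(1 + y)
x(M) = 7/8 (x(M) = (0 + 7)/(1 + 7) = 7/8)
4035 - x(-12) = 4035 - 1*7/8 = 4035 - 7/8 = 32273/8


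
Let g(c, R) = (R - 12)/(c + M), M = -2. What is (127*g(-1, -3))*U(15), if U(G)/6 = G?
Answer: 57150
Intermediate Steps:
g(c, R) = (-12 + R)/(-2 + c) (g(c, R) = (R - 12)/(c - 2) = (-12 + R)/(-2 + c))
U(G) = 6*G
(127*g(-1, -3))*U(15) = (127*((-12 - 3)/(-2 - 1)))*(6*15) = (127*(-15/(-3)))*90 = (127*(-1/3*(-15)))*90 = (127*5)*90 = 635*90 = 57150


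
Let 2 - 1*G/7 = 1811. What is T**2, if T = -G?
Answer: 160351569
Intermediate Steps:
G = -12663 (G = 14 - 7*1811 = 14 - 12677 = -12663)
T = 12663 (T = -1*(-12663) = 12663)
T**2 = 12663**2 = 160351569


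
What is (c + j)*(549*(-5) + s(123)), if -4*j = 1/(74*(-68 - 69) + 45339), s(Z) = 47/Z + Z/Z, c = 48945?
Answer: -2325691267600235/17318892 ≈ -1.3429e+8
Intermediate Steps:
s(Z) = 1 + 47/Z (s(Z) = 47/Z + 1 = 1 + 47/Z)
j = -1/140804 (j = -1/(4*(74*(-68 - 69) + 45339)) = -1/(4*(74*(-137) + 45339)) = -1/(4*(-10138 + 45339)) = -1/4/35201 = -1/4*1/35201 = -1/140804 ≈ -7.1021e-6)
(c + j)*(549*(-5) + s(123)) = (48945 - 1/140804)*(549*(-5) + (47 + 123)/123) = 6891651779*(-2745 + (1/123)*170)/140804 = 6891651779*(-2745 + 170/123)/140804 = (6891651779/140804)*(-337465/123) = -2325691267600235/17318892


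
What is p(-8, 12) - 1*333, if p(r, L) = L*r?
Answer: -429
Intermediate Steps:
p(-8, 12) - 1*333 = 12*(-8) - 1*333 = -96 - 333 = -429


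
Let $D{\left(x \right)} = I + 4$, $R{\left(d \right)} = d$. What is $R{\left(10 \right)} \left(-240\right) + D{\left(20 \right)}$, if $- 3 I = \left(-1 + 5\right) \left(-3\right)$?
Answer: $-2392$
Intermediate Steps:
$I = 4$ ($I = - \frac{\left(-1 + 5\right) \left(-3\right)}{3} = - \frac{4 \left(-3\right)}{3} = \left(- \frac{1}{3}\right) \left(-12\right) = 4$)
$D{\left(x \right)} = 8$ ($D{\left(x \right)} = 4 + 4 = 8$)
$R{\left(10 \right)} \left(-240\right) + D{\left(20 \right)} = 10 \left(-240\right) + 8 = -2400 + 8 = -2392$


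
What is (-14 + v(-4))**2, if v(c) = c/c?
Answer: 169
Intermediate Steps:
v(c) = 1
(-14 + v(-4))**2 = (-14 + 1)**2 = (-13)**2 = 169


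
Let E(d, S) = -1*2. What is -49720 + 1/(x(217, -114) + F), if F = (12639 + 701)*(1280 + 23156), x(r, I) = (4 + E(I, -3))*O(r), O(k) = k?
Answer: -16207560231279/325976674 ≈ -49720.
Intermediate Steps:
E(d, S) = -2
x(r, I) = 2*r (x(r, I) = (4 - 2)*r = 2*r)
F = 325976240 (F = 13340*24436 = 325976240)
-49720 + 1/(x(217, -114) + F) = -49720 + 1/(2*217 + 325976240) = -49720 + 1/(434 + 325976240) = -49720 + 1/325976674 = -16207560231279/325976674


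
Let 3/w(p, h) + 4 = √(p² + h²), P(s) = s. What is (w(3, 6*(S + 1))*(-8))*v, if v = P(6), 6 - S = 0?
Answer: -576/1757 - 432*√197/1757 ≈ -3.7788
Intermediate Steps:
S = 6 (S = 6 - 1*0 = 6 + 0 = 6)
v = 6
w(p, h) = 3/(-4 + √(h² + p²)) (w(p, h) = 3/(-4 + √(p² + h²)) = 3/(-4 + √(h² + p²)))
(w(3, 6*(S + 1))*(-8))*v = ((3/(-4 + √((6*(6 + 1))² + 3²)))*(-8))*6 = ((3/(-4 + √((6*7)² + 9)))*(-8))*6 = ((3/(-4 + √(42² + 9)))*(-8))*6 = ((3/(-4 + √(1764 + 9)))*(-8))*6 = ((3/(-4 + √1773))*(-8))*6 = ((3/(-4 + 3*√197))*(-8))*6 = -24/(-4 + 3*√197)*6 = -144/(-4 + 3*√197)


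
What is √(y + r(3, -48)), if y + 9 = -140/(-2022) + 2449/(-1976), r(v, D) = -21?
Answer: I*√31099604850366/998868 ≈ 5.583*I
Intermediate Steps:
y = -20317243/1997736 (y = -9 + (-140/(-2022) + 2449/(-1976)) = -9 + (-140*(-1/2022) + 2449*(-1/1976)) = -9 + (70/1011 - 2449/1976) = -9 - 2337619/1997736 = -20317243/1997736 ≈ -10.170)
√(y + r(3, -48)) = √(-20317243/1997736 - 21) = √(-62269699/1997736) = I*√31099604850366/998868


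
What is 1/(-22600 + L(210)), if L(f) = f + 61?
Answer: -1/22329 ≈ -4.4785e-5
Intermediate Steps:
L(f) = 61 + f
1/(-22600 + L(210)) = 1/(-22600 + (61 + 210)) = 1/(-22600 + 271) = 1/(-22329) = -1/22329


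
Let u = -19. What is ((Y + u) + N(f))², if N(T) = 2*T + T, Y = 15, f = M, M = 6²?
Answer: 10816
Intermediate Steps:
M = 36
f = 36
N(T) = 3*T
((Y + u) + N(f))² = ((15 - 19) + 3*36)² = (-4 + 108)² = 104² = 10816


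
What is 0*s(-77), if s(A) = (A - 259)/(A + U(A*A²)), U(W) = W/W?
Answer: 0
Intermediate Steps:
U(W) = 1
s(A) = (-259 + A)/(1 + A) (s(A) = (A - 259)/(A + 1) = (-259 + A)/(1 + A))
0*s(-77) = 0*((-259 - 77)/(1 - 77)) = 0*(-336/(-76)) = 0*(-1/76*(-336)) = 0*(84/19) = 0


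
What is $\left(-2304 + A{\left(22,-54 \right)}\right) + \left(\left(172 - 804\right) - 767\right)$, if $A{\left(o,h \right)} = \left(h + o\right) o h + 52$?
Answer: $34365$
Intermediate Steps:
$A{\left(o,h \right)} = 52 + h o \left(h + o\right)$ ($A{\left(o,h \right)} = o \left(h + o\right) h + 52 = h o \left(h + o\right) + 52 = 52 + h o \left(h + o\right)$)
$\left(-2304 + A{\left(22,-54 \right)}\right) + \left(\left(172 - 804\right) - 767\right) = \left(-2304 + \left(52 - 54 \cdot 22^{2} + 22 \left(-54\right)^{2}\right)\right) + \left(\left(172 - 804\right) - 767\right) = \left(-2304 + \left(52 - 26136 + 22 \cdot 2916\right)\right) - 1399 = \left(-2304 + \left(52 - 26136 + 64152\right)\right) - 1399 = \left(-2304 + 38068\right) - 1399 = 35764 - 1399 = 34365$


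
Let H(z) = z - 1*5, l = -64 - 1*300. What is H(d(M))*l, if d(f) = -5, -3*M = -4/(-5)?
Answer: 3640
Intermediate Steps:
l = -364 (l = -64 - 300 = -364)
M = -4/15 (M = -(-4)/(3*(-5)) = -(-4)*(-1)/(3*5) = -1/3*4/5 = -4/15 ≈ -0.26667)
H(z) = -5 + z (H(z) = z - 5 = -5 + z)
H(d(M))*l = (-5 - 5)*(-364) = -10*(-364) = 3640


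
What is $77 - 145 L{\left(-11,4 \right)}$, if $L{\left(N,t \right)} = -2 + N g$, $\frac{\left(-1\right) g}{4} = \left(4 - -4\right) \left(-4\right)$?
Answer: $204527$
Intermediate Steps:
$g = 128$ ($g = - 4 \left(4 - -4\right) \left(-4\right) = - 4 \left(4 + 4\right) \left(-4\right) = - 4 \cdot 8 \left(-4\right) = \left(-4\right) \left(-32\right) = 128$)
$L{\left(N,t \right)} = -2 + 128 N$ ($L{\left(N,t \right)} = -2 + N 128 = -2 + 128 N$)
$77 - 145 L{\left(-11,4 \right)} = 77 - 145 \left(-2 + 128 \left(-11\right)\right) = 77 - 145 \left(-2 - 1408\right) = 77 - -204450 = 77 + 204450 = 204527$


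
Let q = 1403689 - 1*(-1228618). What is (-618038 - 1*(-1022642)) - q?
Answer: -2227703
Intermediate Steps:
q = 2632307 (q = 1403689 + 1228618 = 2632307)
(-618038 - 1*(-1022642)) - q = (-618038 - 1*(-1022642)) - 1*2632307 = (-618038 + 1022642) - 2632307 = 404604 - 2632307 = -2227703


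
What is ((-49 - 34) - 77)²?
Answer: 25600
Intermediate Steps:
((-49 - 34) - 77)² = (-83 - 77)² = (-160)² = 25600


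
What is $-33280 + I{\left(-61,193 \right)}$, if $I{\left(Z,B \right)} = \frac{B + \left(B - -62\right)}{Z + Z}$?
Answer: $- \frac{2030304}{61} \approx -33284.0$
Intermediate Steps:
$I{\left(Z,B \right)} = \frac{62 + 2 B}{2 Z}$ ($I{\left(Z,B \right)} = \frac{B + \left(B + 62\right)}{2 Z} = \left(B + \left(62 + B\right)\right) \frac{1}{2 Z} = \left(62 + 2 B\right) \frac{1}{2 Z} = \frac{62 + 2 B}{2 Z}$)
$-33280 + I{\left(-61,193 \right)} = -33280 + \frac{31 + 193}{-61} = -33280 - \frac{224}{61} = - \frac{2030304}{61}$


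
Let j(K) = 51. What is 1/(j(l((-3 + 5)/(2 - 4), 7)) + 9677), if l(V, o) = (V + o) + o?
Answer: 1/9728 ≈ 0.00010280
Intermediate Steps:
l(V, o) = V + 2*o
1/(j(l((-3 + 5)/(2 - 4), 7)) + 9677) = 1/(51 + 9677) = 1/9728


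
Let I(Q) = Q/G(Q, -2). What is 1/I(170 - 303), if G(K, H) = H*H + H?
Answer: -2/133 ≈ -0.015038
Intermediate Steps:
G(K, H) = H + H² (G(K, H) = H² + H = H + H²)
I(Q) = Q/2 (I(Q) = Q/((-2*(1 - 2))) = Q/((-2*(-1))) = Q/2)
1/I(170 - 303) = 1/((170 - 303)/2) = 1/((½)*(-133)) = 1/(-133/2) = -2/133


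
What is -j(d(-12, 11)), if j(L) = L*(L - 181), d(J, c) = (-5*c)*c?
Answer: -475530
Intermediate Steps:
d(J, c) = -5*c²
j(L) = L*(-181 + L)
-j(d(-12, 11)) = -(-5*11²)*(-181 - 5*11²) = -(-5*121)*(-181 - 5*121) = -(-605)*(-181 - 605) = -(-605)*(-786) = -1*475530 = -475530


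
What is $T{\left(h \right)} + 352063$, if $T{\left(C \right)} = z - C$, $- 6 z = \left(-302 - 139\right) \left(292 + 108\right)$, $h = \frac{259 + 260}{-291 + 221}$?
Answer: $\frac{26702929}{70} \approx 3.8147 \cdot 10^{5}$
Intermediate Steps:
$h = - \frac{519}{70}$ ($h = \frac{519}{-70} = 519 \left(- \frac{1}{70}\right) = - \frac{519}{70} \approx -7.4143$)
$z = 29400$ ($z = - \frac{\left(-302 - 139\right) \left(292 + 108\right)}{6} = - \frac{\left(-441\right) 400}{6} = \left(- \frac{1}{6}\right) \left(-176400\right) = 29400$)
$T{\left(C \right)} = 29400 - C$
$T{\left(h \right)} + 352063 = \left(29400 - - \frac{519}{70}\right) + 352063 = \left(29400 + \frac{519}{70}\right) + 352063 = \frac{2058519}{70} + 352063 = \frac{26702929}{70}$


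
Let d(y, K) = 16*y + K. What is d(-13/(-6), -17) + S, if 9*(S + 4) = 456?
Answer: 193/3 ≈ 64.333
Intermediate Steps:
d(y, K) = K + 16*y
S = 140/3 (S = -4 + (1/9)*456 = -4 + 152/3 = 140/3 ≈ 46.667)
d(-13/(-6), -17) + S = (-17 + 16*(-13/(-6))) + 140/3 = (-17 + 16*(-13*(-1/6))) + 140/3 = (-17 + 16*(13/6)) + 140/3 = (-17 + 104/3) + 140/3 = 53/3 + 140/3 = 193/3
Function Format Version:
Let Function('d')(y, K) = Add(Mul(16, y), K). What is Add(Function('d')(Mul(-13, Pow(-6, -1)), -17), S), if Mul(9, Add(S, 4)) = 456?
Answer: Rational(193, 3) ≈ 64.333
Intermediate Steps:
Function('d')(y, K) = Add(K, Mul(16, y))
S = Rational(140, 3) (S = Add(-4, Mul(Rational(1, 9), 456)) = Add(-4, Rational(152, 3)) = Rational(140, 3) ≈ 46.667)
Add(Function('d')(Mul(-13, Pow(-6, -1)), -17), S) = Add(Add(-17, Mul(16, Mul(-13, Pow(-6, -1)))), Rational(140, 3)) = Add(Add(-17, Mul(16, Mul(-13, Rational(-1, 6)))), Rational(140, 3)) = Add(Add(-17, Mul(16, Rational(13, 6))), Rational(140, 3)) = Add(Add(-17, Rational(104, 3)), Rational(140, 3)) = Add(Rational(53, 3), Rational(140, 3)) = Rational(193, 3)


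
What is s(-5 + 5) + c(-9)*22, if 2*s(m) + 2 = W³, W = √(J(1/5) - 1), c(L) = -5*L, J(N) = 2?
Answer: 1979/2 ≈ 989.50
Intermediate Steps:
W = 1 (W = √(2 - 1) = √1 = 1)
s(m) = -½ (s(m) = -1 + (½)*1³ = -1 + (½)*1 = -1 + ½ = -½)
s(-5 + 5) + c(-9)*22 = -½ - 5*(-9)*22 = -½ + 45*22 = -½ + 990 = 1979/2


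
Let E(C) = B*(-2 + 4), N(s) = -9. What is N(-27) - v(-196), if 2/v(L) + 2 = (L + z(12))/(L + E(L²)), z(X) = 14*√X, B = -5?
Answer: -6453/923 - 721*√3/2769 ≈ -7.4423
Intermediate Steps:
E(C) = -10 (E(C) = -5*(-2 + 4) = -5*2 = -10)
v(L) = 2/(-2 + (L + 28*√3)/(-10 + L)) (v(L) = 2/(-2 + (L + 14*√12)/(L - 10)) = 2/(-2 + (L + 14*(2*√3))/(-10 + L)) = 2/(-2 + (L + 28*√3)/(-10 + L)))
N(-27) - v(-196) = -9 - 2*(-10 - 196)/(20 - 1*(-196) + 28*√3) = -9 - 2*(-206)/(20 + 196 + 28*√3) = -9 - 2*(-206)/(216 + 28*√3) = -9 - (-412)/(216 + 28*√3) = -9 + 412/(216 + 28*√3)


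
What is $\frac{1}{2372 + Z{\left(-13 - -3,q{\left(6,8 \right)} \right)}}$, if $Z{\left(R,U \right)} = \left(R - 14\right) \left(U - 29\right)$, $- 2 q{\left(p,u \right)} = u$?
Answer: $\frac{1}{3164} \approx 0.00031606$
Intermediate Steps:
$q{\left(p,u \right)} = - \frac{u}{2}$
$Z{\left(R,U \right)} = \left(-29 + U\right) \left(-14 + R\right)$ ($Z{\left(R,U \right)} = \left(-14 + R\right) \left(-29 + U\right) = \left(-29 + U\right) \left(-14 + R\right)$)
$\frac{1}{2372 + Z{\left(-13 - -3,q{\left(6,8 \right)} \right)}} = \frac{1}{2372 + \left(406 - 29 \left(-13 - -3\right) - 14 \left(\left(- \frac{1}{2}\right) 8\right) + \left(-13 - -3\right) \left(\left(- \frac{1}{2}\right) 8\right)\right)} = \frac{1}{2372 + \left(406 - 29 \left(-13 + 3\right) - -56 + \left(-13 + 3\right) \left(-4\right)\right)} = \frac{1}{2372 + \left(406 - -290 + 56 - -40\right)} = \frac{1}{2372 + \left(406 + 290 + 56 + 40\right)} = \frac{1}{2372 + 792} = \frac{1}{3164}$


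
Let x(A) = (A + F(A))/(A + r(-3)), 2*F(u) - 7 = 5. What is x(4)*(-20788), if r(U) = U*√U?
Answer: -831520/43 - 623640*I*√3/43 ≈ -19338.0 - 25120.0*I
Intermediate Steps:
r(U) = U^(3/2)
F(u) = 6 (F(u) = 7/2 + (½)*5 = 7/2 + 5/2 = 6)
x(A) = (6 + A)/(A - 3*I*√3) (x(A) = (A + 6)/(A + (-3)^(3/2)) = (6 + A)/(A - 3*I*√3))
x(4)*(-20788) = ((6 + 4)/(4 - 3*I*√3))*(-20788) = (10/(4 - 3*I*√3))*(-20788) = -207880/(4 - 3*I*√3)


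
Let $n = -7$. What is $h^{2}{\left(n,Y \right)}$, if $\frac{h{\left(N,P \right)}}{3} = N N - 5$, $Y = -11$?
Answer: $17424$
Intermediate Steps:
$h{\left(N,P \right)} = -15 + 3 N^{2}$ ($h{\left(N,P \right)} = 3 \left(N N - 5\right) = 3 \left(N^{2} - 5\right) = 3 \left(-5 + N^{2}\right) = -15 + 3 N^{2}$)
$h^{2}{\left(n,Y \right)} = \left(-15 + 3 \left(-7\right)^{2}\right)^{2} = \left(-15 + 3 \cdot 49\right)^{2} = \left(-15 + 147\right)^{2} = 132^{2} = 17424$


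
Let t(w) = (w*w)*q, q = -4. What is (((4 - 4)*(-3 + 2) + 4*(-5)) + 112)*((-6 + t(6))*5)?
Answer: -69000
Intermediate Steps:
t(w) = -4*w² (t(w) = (w*w)*(-4) = w²*(-4) = -4*w²)
(((4 - 4)*(-3 + 2) + 4*(-5)) + 112)*((-6 + t(6))*5) = (((4 - 4)*(-3 + 2) + 4*(-5)) + 112)*((-6 - 4*6²)*5) = ((0*(-1) - 20) + 112)*((-6 - 4*36)*5) = ((0 - 20) + 112)*((-6 - 144)*5) = (-20 + 112)*(-150*5) = 92*(-750) = -69000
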